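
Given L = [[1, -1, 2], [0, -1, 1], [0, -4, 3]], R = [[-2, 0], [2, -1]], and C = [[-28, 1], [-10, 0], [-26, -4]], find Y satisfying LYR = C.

Y = L⁻¹CR⁻¹ (apply L⁻¹ on the left and R⁻¹ on the right).
L has determinant 1; L⁻¹ = [[1, -5, 1], [0, 3, -1], [0, 4, -1]].
det R = 2, so R⁻¹ = [[-1/2, 0], [-1, -1]].
L⁻¹C = [[-4, -3], [-4, 4], [-14, 4]].
Y = (L⁻¹C)R⁻¹ = [[5, 3], [-2, -4], [3, -4]].

Y = [[5, 3], [-2, -4], [3, -4]]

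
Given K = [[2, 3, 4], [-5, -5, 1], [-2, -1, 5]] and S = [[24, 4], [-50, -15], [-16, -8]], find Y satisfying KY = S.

K is on the left of Y, so left-multiply by K⁻¹: Y = K⁻¹S.
det K = 1, so K⁻¹ = [[-24, -19, 23], [23, 18, -22], [-5, -4, 5]].
Y = K⁻¹S = [[-24, -19, 23], [23, 18, -22], [-5, -4, 5]] · [[24, 4], [-50, -15], [-16, -8]] = [[6, 5], [4, -2], [0, 0]].

Y = [[6, 5], [4, -2], [0, 0]]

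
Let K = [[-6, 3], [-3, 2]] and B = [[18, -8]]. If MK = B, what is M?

Right-multiplying both sides by K⁻¹ gives M = BK⁻¹.
det K = -3; the adjugate gives K⁻¹ = [[-2/3, 1], [-1, 2]].
M = BK⁻¹ = [[18, -8]] · [[-2/3, 1], [-1, 2]] = [[-4, 2]].

M = [[-4, 2]]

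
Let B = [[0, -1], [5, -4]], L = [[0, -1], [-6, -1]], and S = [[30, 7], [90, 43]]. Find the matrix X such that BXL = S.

X = [[-4, 1], [2, 5]]

Isolating X: multiply by B⁻¹ from the left and L⁻¹ from the right, so X = B⁻¹SL⁻¹.
det B = 5; the adjugate gives B⁻¹ = [[-4/5, 1/5], [-1, 0]].
L has determinant -6; L⁻¹ = [[1/6, -1/6], [-1, 0]].
B⁻¹S = [[-6, 3], [-30, -7]].
X = (B⁻¹S)L⁻¹ = [[-4, 1], [2, 5]].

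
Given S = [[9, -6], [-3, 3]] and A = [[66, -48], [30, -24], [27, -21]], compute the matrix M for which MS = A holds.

M = [[6, -4], [2, -4], [2, -3]]

Right-multiplying both sides by S⁻¹ gives M = AS⁻¹.
det S = 9; the adjugate gives S⁻¹ = [[1/3, 2/3], [1/3, 1]].
M = AS⁻¹ = [[66, -48], [30, -24], [27, -21]] · [[1/3, 2/3], [1/3, 1]] = [[6, -4], [2, -4], [2, -3]].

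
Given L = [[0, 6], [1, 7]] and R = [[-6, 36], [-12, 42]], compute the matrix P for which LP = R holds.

P = [[-5, 0], [-1, 6]]

L is on the left of P, so left-multiply by L⁻¹: P = L⁻¹R.
det L = -6, so L⁻¹ = [[-7/6, 1], [1/6, 0]].
P = L⁻¹R = [[-7/6, 1], [1/6, 0]] · [[-6, 36], [-12, 42]] = [[-5, 0], [-1, 6]].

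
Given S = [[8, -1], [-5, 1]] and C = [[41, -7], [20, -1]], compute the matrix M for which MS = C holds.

Right-multiplying both sides by S⁻¹ gives M = CS⁻¹.
det S = 3, so S⁻¹ = [[1/3, 1/3], [5/3, 8/3]].
M = CS⁻¹ = [[41, -7], [20, -1]] · [[1/3, 1/3], [5/3, 8/3]] = [[2, -5], [5, 4]].

M = [[2, -5], [5, 4]]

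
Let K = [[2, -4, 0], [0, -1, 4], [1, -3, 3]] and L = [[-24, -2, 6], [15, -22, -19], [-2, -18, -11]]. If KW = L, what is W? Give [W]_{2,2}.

2

Since K multiplies W on the left, W = K⁻¹L.
det K = 2, so K⁻¹ = [[9/2, 6, -8], [2, 3, -4], [1/2, 1, -1]].
W = K⁻¹L = [[9/2, 6, -8], [2, 3, -4], [1/2, 1, -1]] · [[-24, -2, 6], [15, -22, -19], [-2, -18, -11]] = [[-2, 3, 1], [5, 2, -1], [5, -5, -5]].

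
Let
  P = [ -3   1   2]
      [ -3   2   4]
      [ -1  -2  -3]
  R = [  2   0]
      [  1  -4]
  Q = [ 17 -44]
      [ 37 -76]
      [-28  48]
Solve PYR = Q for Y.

Y = P⁻¹QR⁻¹ (apply P⁻¹ on the left and R⁻¹ on the right).
det P = -3, so P⁻¹ = [[-2/3, 1/3, 0], [13/3, -11/3, -2], [-8/3, 7/3, 1]].
det R = -8, so R⁻¹ = [[1/2, 0], [1/8, -1/4]].
P⁻¹Q = [[1, 4], [-6, -8], [13, -12]].
Y = (P⁻¹Q)R⁻¹ = [[1, -1], [-4, 2], [5, 3]].

Y = [[1, -1], [-4, 2], [5, 3]]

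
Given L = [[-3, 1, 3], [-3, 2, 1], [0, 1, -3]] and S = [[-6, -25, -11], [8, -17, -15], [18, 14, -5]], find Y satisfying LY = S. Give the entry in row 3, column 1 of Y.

-4

Left-multiplying both sides by L⁻¹ gives Y = L⁻¹S.
L has determinant 3; L⁻¹ = [[-7/3, 2, -5/3], [-3, 3, -2], [-1, 1, -1]].
Y = L⁻¹S = [[-7/3, 2, -5/3], [-3, 3, -2], [-1, 1, -1]] · [[-6, -25, -11], [8, -17, -15], [18, 14, -5]] = [[0, 1, 4], [6, -4, -2], [-4, -6, 1]].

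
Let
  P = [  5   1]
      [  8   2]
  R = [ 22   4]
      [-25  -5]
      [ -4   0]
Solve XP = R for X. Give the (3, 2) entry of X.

2

Right-multiplying both sides by P⁻¹ gives X = RP⁻¹.
P has determinant 2; P⁻¹ = [[1, -1/2], [-4, 5/2]].
X = RP⁻¹ = [[22, 4], [-25, -5], [-4, 0]] · [[1, -1/2], [-4, 5/2]] = [[6, -1], [-5, 0], [-4, 2]].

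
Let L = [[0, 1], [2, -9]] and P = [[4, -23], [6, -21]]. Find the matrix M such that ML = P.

Since L sits to the right of M, M = PL⁻¹.
L has determinant -2; L⁻¹ = [[9/2, 1/2], [1, 0]].
M = PL⁻¹ = [[4, -23], [6, -21]] · [[9/2, 1/2], [1, 0]] = [[-5, 2], [6, 3]].

M = [[-5, 2], [6, 3]]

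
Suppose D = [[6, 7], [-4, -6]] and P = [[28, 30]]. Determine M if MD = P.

D is on the right of M, so right-multiply by D⁻¹: M = PD⁻¹.
det D = -8; the adjugate gives D⁻¹ = [[3/4, 7/8], [-1/2, -3/4]].
M = PD⁻¹ = [[28, 30]] · [[3/4, 7/8], [-1/2, -3/4]] = [[6, 2]].

M = [[6, 2]]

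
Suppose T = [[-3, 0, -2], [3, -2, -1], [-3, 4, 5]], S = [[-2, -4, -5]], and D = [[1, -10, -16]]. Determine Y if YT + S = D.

YT = D − S = [[3, -6, -11]].
Right-multiplying both sides by T⁻¹ gives Y = (D − S)T⁻¹.
det T = 6; the adjugate gives T⁻¹ = [[-1, -4/3, -2/3], [-2, -7/2, -3/2], [1, 2, 1]].
Y = (D − S)T⁻¹ = [[-2, -5, -4]].

Y = [[-2, -5, -4]]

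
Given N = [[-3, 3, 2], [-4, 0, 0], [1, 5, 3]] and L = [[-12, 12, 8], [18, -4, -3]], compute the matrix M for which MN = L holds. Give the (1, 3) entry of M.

Right-multiplying both sides by N⁻¹ gives M = LN⁻¹.
N has determinant -4; N⁻¹ = [[0, -1/4, 0], [-3, 11/4, 2], [5, -9/2, -3]].
M = LN⁻¹ = [[-12, 12, 8], [18, -4, -3]] · [[0, -1/4, 0], [-3, 11/4, 2], [5, -9/2, -3]] = [[4, 0, 0], [-3, -2, 1]].

0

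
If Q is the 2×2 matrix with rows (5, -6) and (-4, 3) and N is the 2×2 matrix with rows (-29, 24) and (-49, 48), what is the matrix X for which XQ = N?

X = [[-1, 6], [-5, 6]]

Q is on the right of X, so right-multiply by Q⁻¹: X = NQ⁻¹.
det Q = -9, so Q⁻¹ = [[-1/3, -2/3], [-4/9, -5/9]].
X = NQ⁻¹ = [[-29, 24], [-49, 48]] · [[-1/3, -2/3], [-4/9, -5/9]] = [[-1, 6], [-5, 6]].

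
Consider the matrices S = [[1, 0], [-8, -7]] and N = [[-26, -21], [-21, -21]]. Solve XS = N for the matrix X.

Since S sits to the right of X, X = NS⁻¹.
det S = -7; the adjugate gives S⁻¹ = [[1, 0], [-8/7, -1/7]].
X = NS⁻¹ = [[-26, -21], [-21, -21]] · [[1, 0], [-8/7, -1/7]] = [[-2, 3], [3, 3]].

X = [[-2, 3], [3, 3]]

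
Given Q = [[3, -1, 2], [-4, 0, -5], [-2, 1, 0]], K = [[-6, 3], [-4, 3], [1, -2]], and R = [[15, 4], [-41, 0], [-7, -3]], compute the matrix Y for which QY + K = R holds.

Y = [[3, 2], [-2, 3], [5, -1]]

QY = R − K = [[21, 1], [-37, -3], [-8, -1]].
Q is on the left of Y, so left-multiply by Q⁻¹: Y = Q⁻¹(R − K).
Q has determinant -3; Q⁻¹ = [[-5/3, -2/3, -5/3], [-10/3, -4/3, -7/3], [4/3, 1/3, 4/3]].
Y = Q⁻¹(R − K) = [[3, 2], [-2, 3], [5, -1]].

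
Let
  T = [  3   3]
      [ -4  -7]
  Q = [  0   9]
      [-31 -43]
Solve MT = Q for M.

M = [[-4, -3], [-5, 4]]

T is on the right of M, so right-multiply by T⁻¹: M = QT⁻¹.
det T = -9; the adjugate gives T⁻¹ = [[7/9, 1/3], [-4/9, -1/3]].
M = QT⁻¹ = [[0, 9], [-31, -43]] · [[7/9, 1/3], [-4/9, -1/3]] = [[-4, -3], [-5, 4]].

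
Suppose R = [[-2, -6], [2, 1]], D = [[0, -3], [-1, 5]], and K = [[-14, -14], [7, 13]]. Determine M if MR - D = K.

MR = K + D = [[-14, -17], [6, 18]].
R is on the right of M, so right-multiply by R⁻¹: M = (K + D)R⁻¹.
R has determinant 10; R⁻¹ = [[1/10, 3/5], [-1/5, -1/5]].
M = (K + D)R⁻¹ = [[2, -5], [-3, 0]].

M = [[2, -5], [-3, 0]]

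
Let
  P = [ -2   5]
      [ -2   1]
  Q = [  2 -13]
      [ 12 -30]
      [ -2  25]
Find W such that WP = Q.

P is on the right of W, so right-multiply by P⁻¹: W = QP⁻¹.
det P = 8, so P⁻¹ = [[1/8, -5/8], [1/4, -1/4]].
W = QP⁻¹ = [[2, -13], [12, -30], [-2, 25]] · [[1/8, -5/8], [1/4, -1/4]] = [[-3, 2], [-6, 0], [6, -5]].

W = [[-3, 2], [-6, 0], [6, -5]]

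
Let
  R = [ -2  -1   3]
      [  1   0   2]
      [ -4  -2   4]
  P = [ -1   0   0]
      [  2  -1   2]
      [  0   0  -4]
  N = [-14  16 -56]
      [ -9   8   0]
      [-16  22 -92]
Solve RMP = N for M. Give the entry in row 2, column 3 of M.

Isolating M: multiply by R⁻¹ from the left and P⁻¹ from the right, so M = R⁻¹NP⁻¹.
det R = -2; the adjugate gives R⁻¹ = [[-2, 1, 1], [6, -2, -7/2], [1, 0, -1/2]].
det P = -4; the adjugate gives P⁻¹ = [[-1, 0, 0], [-2, -1, -1/2], [0, 0, -1/4]].
R⁻¹N = [[3, -2, 20], [-10, 3, -14], [-6, 5, -10]].
M = (R⁻¹N)P⁻¹ = [[1, 2, -4], [4, -3, 2], [-4, -5, 0]].

2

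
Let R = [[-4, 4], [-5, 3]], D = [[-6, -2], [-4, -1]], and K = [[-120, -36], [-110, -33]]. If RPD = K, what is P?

P = [[-1, -1], [2, 2]]

P = R⁻¹KD⁻¹ (apply R⁻¹ on the left and D⁻¹ on the right).
det R = 8, so R⁻¹ = [[3/8, -1/2], [5/8, -1/2]].
det D = -2; the adjugate gives D⁻¹ = [[1/2, -1], [-2, 3]].
R⁻¹K = [[10, 3], [-20, -6]].
P = (R⁻¹K)D⁻¹ = [[-1, -1], [2, 2]].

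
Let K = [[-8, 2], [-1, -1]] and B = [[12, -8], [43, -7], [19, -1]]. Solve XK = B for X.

K is on the right of X, so right-multiply by K⁻¹: X = BK⁻¹.
det K = 10, so K⁻¹ = [[-1/10, -1/5], [1/10, -4/5]].
X = BK⁻¹ = [[12, -8], [43, -7], [19, -1]] · [[-1/10, -1/5], [1/10, -4/5]] = [[-2, 4], [-5, -3], [-2, -3]].

X = [[-2, 4], [-5, -3], [-2, -3]]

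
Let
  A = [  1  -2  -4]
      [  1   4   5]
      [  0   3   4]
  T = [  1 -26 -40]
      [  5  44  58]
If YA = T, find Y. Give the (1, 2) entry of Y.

-4

Since A sits to the right of Y, Y = TA⁻¹.
det A = -3; the adjugate gives A⁻¹ = [[-1/3, 4/3, -2], [4/3, -4/3, 3], [-1, 1, -2]].
Y = TA⁻¹ = [[1, -26, -40], [5, 44, 58]] · [[-1/3, 4/3, -2], [4/3, -4/3, 3], [-1, 1, -2]] = [[5, -4, 0], [-1, 6, 6]].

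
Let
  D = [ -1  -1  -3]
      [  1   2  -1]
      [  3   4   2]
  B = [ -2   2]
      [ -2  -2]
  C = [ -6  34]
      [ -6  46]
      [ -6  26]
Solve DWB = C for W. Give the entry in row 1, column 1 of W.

2

Isolating W: multiply by D⁻¹ from the left and B⁻¹ from the right, so W = D⁻¹CB⁻¹.
det D = 3, so D⁻¹ = [[8/3, -10/3, 7/3], [-5/3, 7/3, -4/3], [-2/3, 1/3, -1/3]].
det B = 8; the adjugate gives B⁻¹ = [[-1/4, -1/4], [1/4, -1/4]].
D⁻¹C = [[-10, -2], [4, 16], [4, -16]].
W = (D⁻¹C)B⁻¹ = [[2, 3], [3, -5], [-5, 3]].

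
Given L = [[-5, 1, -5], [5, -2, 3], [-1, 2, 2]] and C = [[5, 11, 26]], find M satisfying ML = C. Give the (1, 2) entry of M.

-3

Right-multiplying both sides by L⁻¹ gives M = CL⁻¹.
L has determinant -3; L⁻¹ = [[10/3, 4, 7/3], [13/3, 5, 10/3], [-8/3, -3, -5/3]].
M = CL⁻¹ = [[5, 11, 26]] · [[10/3, 4, 7/3], [13/3, 5, 10/3], [-8/3, -3, -5/3]] = [[-5, -3, 5]].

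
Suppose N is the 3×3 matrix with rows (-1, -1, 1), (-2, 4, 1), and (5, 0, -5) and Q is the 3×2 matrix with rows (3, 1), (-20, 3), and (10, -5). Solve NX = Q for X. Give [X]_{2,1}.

-5

Since N multiplies X on the left, X = N⁻¹Q.
det N = 5; the adjugate gives N⁻¹ = [[-4, -1, -1], [-1, 0, -1/5], [-4, -1, -6/5]].
X = N⁻¹Q = [[-4, -1, -1], [-1, 0, -1/5], [-4, -1, -6/5]] · [[3, 1], [-20, 3], [10, -5]] = [[-2, -2], [-5, 0], [-4, -1]].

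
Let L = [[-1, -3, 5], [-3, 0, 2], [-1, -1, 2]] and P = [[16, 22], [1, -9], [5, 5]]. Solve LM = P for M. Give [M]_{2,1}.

Left-multiplying both sides by L⁻¹ gives M = L⁻¹P.
det L = 1; the adjugate gives L⁻¹ = [[2, 1, -6], [4, 3, -13], [3, 2, -9]].
M = L⁻¹P = [[2, 1, -6], [4, 3, -13], [3, 2, -9]] · [[16, 22], [1, -9], [5, 5]] = [[3, 5], [2, -4], [5, 3]].

2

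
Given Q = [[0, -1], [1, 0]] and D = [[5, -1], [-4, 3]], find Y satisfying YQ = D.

Y = [[1, 5], [-3, -4]]

Right-multiplying both sides by Q⁻¹ gives Y = DQ⁻¹.
det Q = 1; the adjugate gives Q⁻¹ = [[0, 1], [-1, 0]].
Y = DQ⁻¹ = [[5, -1], [-4, 3]] · [[0, 1], [-1, 0]] = [[1, 5], [-3, -4]].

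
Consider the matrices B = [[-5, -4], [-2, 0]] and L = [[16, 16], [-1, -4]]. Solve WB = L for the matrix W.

B is on the right of W, so right-multiply by B⁻¹: W = LB⁻¹.
det B = -8; the adjugate gives B⁻¹ = [[0, -1/2], [-1/4, 5/8]].
W = LB⁻¹ = [[16, 16], [-1, -4]] · [[0, -1/2], [-1/4, 5/8]] = [[-4, 2], [1, -2]].

W = [[-4, 2], [1, -2]]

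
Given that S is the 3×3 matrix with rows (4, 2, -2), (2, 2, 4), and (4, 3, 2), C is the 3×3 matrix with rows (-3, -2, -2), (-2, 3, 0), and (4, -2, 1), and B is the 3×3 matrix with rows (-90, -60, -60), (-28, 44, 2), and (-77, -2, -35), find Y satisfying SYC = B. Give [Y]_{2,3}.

-1

Left-multiply by S⁻¹ and right-multiply by C⁻¹: Y = S⁻¹BC⁻¹.
S has determinant -4; S⁻¹ = [[2, 5/2, -3], [-3, -4, 5], [1/2, 1, -1]].
det C = 3; the adjugate gives C⁻¹ = [[1, 2, 2], [2/3, 5/3, 4/3], [-8/3, -14/3, -13/3]].
S⁻¹B = [[-19, -4, -10], [-3, -6, -3], [4, 16, 7]].
Y = (S⁻¹B)C⁻¹ = [[5, 2, 0], [1, -2, -1], [-4, 2, -1]].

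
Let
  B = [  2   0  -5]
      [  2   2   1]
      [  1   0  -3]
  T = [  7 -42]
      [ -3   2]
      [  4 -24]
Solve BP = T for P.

B is on the left of P, so left-multiply by B⁻¹: P = B⁻¹T.
det B = -2, so B⁻¹ = [[3, 0, -5], [-7/2, 1/2, 6], [1, 0, -2]].
P = B⁻¹T = [[3, 0, -5], [-7/2, 1/2, 6], [1, 0, -2]] · [[7, -42], [-3, 2], [4, -24]] = [[1, -6], [-2, 4], [-1, 6]].

P = [[1, -6], [-2, 4], [-1, 6]]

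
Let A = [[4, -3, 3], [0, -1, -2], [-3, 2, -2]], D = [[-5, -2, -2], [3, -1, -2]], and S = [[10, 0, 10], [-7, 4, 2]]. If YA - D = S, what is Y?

YA = S + D = [[5, -2, 8], [-4, 3, 0]].
A is on the right of Y, so right-multiply by A⁻¹: Y = (S + D)A⁻¹.
A has determinant -3; A⁻¹ = [[-2, 0, -3], [-2, -1/3, -8/3], [1, -1/3, 4/3]].
Y = (S + D)A⁻¹ = [[2, -2, 1], [2, -1, 4]].

Y = [[2, -2, 1], [2, -1, 4]]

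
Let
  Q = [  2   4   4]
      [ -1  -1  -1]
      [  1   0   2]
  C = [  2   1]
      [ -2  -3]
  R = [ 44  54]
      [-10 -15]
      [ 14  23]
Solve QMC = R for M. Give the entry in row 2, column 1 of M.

2

M = Q⁻¹RC⁻¹ (apply Q⁻¹ on the left and C⁻¹ on the right).
det Q = 4, so Q⁻¹ = [[-1/2, -2, 0], [1/4, 0, -1/2], [1/4, 1, 1/2]].
det C = -4, so C⁻¹ = [[3/4, 1/4], [-1/2, -1/2]].
Q⁻¹R = [[-2, 3], [4, 2], [8, 10]].
M = (Q⁻¹R)C⁻¹ = [[-3, -2], [2, 0], [1, -3]].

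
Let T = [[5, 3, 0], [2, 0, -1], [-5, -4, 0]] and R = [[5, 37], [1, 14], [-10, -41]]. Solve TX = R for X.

Since T multiplies X on the left, X = T⁻¹R.
det T = -5; the adjugate gives T⁻¹ = [[4/5, 0, 3/5], [-1, 0, -1], [8/5, -1, 6/5]].
X = T⁻¹R = [[4/5, 0, 3/5], [-1, 0, -1], [8/5, -1, 6/5]] · [[5, 37], [1, 14], [-10, -41]] = [[-2, 5], [5, 4], [-5, -4]].

X = [[-2, 5], [5, 4], [-5, -4]]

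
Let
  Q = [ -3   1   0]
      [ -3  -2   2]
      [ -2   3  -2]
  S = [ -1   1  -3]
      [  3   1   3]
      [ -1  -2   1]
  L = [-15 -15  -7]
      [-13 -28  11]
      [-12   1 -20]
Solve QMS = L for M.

M = [[-3, -1, -5], [1, 0, -1], [2, 2, 3]]

M = Q⁻¹LS⁻¹ (apply Q⁻¹ on the left and S⁻¹ on the right).
Q has determinant -4; Q⁻¹ = [[1/2, -1/2, -1/2], [5/2, -3/2, -3/2], [13/4, -7/4, -9/4]].
S has determinant 2; S⁻¹ = [[7/2, 5/2, 3], [-3, -2, -3], [-5/2, -3/2, -2]].
Q⁻¹L = [[5, 6, 1], [0, 3, -4], [1, -2, 3]].
M = (Q⁻¹L)S⁻¹ = [[-3, -1, -5], [1, 0, -1], [2, 2, 3]].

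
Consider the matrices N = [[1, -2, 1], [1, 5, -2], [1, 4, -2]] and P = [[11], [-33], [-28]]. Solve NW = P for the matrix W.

Left-multiplying both sides by N⁻¹ gives W = N⁻¹P.
N has determinant -3; N⁻¹ = [[2/3, 0, 1/3], [0, 1, -1], [1/3, 2, -7/3]].
W = N⁻¹P = [[2/3, 0, 1/3], [0, 1, -1], [1/3, 2, -7/3]] · [[11], [-33], [-28]] = [[-2], [-5], [3]].

W = [[-2], [-5], [3]]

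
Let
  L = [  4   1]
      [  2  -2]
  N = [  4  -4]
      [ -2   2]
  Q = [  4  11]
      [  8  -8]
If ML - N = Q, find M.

ML = Q + N = [[8, 7], [6, -6]].
L is on the right of M, so right-multiply by L⁻¹: M = (Q + N)L⁻¹.
L has determinant -10; L⁻¹ = [[1/5, 1/10], [1/5, -2/5]].
M = (Q + N)L⁻¹ = [[3, -2], [0, 3]].

M = [[3, -2], [0, 3]]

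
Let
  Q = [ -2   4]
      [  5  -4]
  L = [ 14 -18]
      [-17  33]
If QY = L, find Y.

Q is on the left of Y, so left-multiply by Q⁻¹: Y = Q⁻¹L.
det Q = -12; the adjugate gives Q⁻¹ = [[1/3, 1/3], [5/12, 1/6]].
Y = Q⁻¹L = [[1/3, 1/3], [5/12, 1/6]] · [[14, -18], [-17, 33]] = [[-1, 5], [3, -2]].

Y = [[-1, 5], [3, -2]]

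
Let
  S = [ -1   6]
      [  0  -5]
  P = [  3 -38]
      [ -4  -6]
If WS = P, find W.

W = [[-3, 4], [4, 6]]

Right-multiplying both sides by S⁻¹ gives W = PS⁻¹.
det S = 5; the adjugate gives S⁻¹ = [[-1, -6/5], [0, -1/5]].
W = PS⁻¹ = [[3, -38], [-4, -6]] · [[-1, -6/5], [0, -1/5]] = [[-3, 4], [4, 6]].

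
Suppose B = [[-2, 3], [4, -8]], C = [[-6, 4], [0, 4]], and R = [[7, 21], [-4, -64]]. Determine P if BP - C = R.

P = [[1, -5], [1, 5]]

BP = R + C = [[1, 25], [-4, -60]].
Since B multiplies P on the left, P = B⁻¹(R + C).
det B = 4, so B⁻¹ = [[-2, -3/4], [-1, -1/2]].
P = B⁻¹(R + C) = [[1, -5], [1, 5]].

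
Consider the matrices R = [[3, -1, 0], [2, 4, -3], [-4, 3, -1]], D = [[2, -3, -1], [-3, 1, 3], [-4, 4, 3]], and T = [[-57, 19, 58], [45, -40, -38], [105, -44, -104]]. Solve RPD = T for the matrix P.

P = [[2, 5, 1], [-2, 0, -4], [5, 1, 4]]

Isolating P: multiply by R⁻¹ from the left and D⁻¹ from the right, so P = R⁻¹TD⁻¹.
R has determinant 1; R⁻¹ = [[5, -1, 3], [14, -3, 9], [22, -5, 14]].
D has determinant -1; D⁻¹ = [[9, -5, 8], [3, -2, 3], [8, -4, 7]].
R⁻¹T = [[-15, 3, 16], [12, -10, -10], [-9, 2, 10]].
P = (R⁻¹T)D⁻¹ = [[2, 5, 1], [-2, 0, -4], [5, 1, 4]].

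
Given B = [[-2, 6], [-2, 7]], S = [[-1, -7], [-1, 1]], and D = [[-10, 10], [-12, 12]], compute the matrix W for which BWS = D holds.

Left-multiply by B⁻¹ and right-multiply by S⁻¹: W = B⁻¹DS⁻¹.
B has determinant -2; B⁻¹ = [[-7/2, 3], [-1, 1]].
S has determinant -8; S⁻¹ = [[-1/8, -7/8], [-1/8, 1/8]].
B⁻¹D = [[-1, 1], [-2, 2]].
W = (B⁻¹D)S⁻¹ = [[0, 1], [0, 2]].

W = [[0, 1], [0, 2]]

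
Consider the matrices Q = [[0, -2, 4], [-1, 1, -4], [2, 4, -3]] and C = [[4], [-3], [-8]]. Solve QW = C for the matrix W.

Left-multiplying both sides by Q⁻¹ gives W = Q⁻¹C.
Q has determinant -2; Q⁻¹ = [[-13/2, -5, -2], [11/2, 4, 2], [3, 2, 1]].
W = Q⁻¹C = [[-13/2, -5, -2], [11/2, 4, 2], [3, 2, 1]] · [[4], [-3], [-8]] = [[5], [-6], [-2]].

W = [[5], [-6], [-2]]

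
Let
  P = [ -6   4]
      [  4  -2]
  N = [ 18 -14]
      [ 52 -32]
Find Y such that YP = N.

Y = [[-5, -3], [-6, 4]]

Since P sits to the right of Y, Y = NP⁻¹.
det P = -4, so P⁻¹ = [[1/2, 1], [1, 3/2]].
Y = NP⁻¹ = [[18, -14], [52, -32]] · [[1/2, 1], [1, 3/2]] = [[-5, -3], [-6, 4]].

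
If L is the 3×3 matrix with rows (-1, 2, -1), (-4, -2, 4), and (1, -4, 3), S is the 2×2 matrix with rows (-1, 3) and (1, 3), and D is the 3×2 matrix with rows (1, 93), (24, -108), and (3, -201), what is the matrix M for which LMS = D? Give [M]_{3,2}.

Left-multiply by L⁻¹ and right-multiply by S⁻¹: M = L⁻¹DS⁻¹.
det L = 4, so L⁻¹ = [[5/2, -1/2, 3/2], [4, -1/2, 2], [9/2, -1/2, 5/2]].
det S = -6, so S⁻¹ = [[-1/2, 1/2], [1/6, 1/6]].
L⁻¹D = [[-5, -15], [-2, 24], [0, -30]].
M = (L⁻¹D)S⁻¹ = [[0, -5], [5, 3], [-5, -5]].

-5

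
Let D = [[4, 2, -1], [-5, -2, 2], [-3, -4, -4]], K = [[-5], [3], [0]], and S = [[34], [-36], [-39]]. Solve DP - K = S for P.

P = [[5], [5], [1]]

DP = S + K = [[29], [-33], [-39]].
D is on the left of P, so left-multiply by D⁻¹: P = D⁻¹(S + K).
det D = -2, so D⁻¹ = [[-8, -6, -1], [13, 19/2, 3/2], [-7, -5, -1]].
P = D⁻¹(S + K) = [[5], [5], [1]].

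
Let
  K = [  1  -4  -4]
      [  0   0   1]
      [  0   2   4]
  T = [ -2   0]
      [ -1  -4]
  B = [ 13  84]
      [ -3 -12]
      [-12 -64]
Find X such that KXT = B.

Isolating X: multiply by K⁻¹ from the left and T⁻¹ from the right, so X = K⁻¹BT⁻¹.
K has determinant -2; K⁻¹ = [[1, -4, 2], [0, -2, 1/2], [0, 1, 0]].
det T = 8; the adjugate gives T⁻¹ = [[-1/2, 0], [1/8, -1/4]].
K⁻¹B = [[1, 4], [0, -8], [-3, -12]].
X = (K⁻¹B)T⁻¹ = [[0, -1], [-1, 2], [0, 3]].

X = [[0, -1], [-1, 2], [0, 3]]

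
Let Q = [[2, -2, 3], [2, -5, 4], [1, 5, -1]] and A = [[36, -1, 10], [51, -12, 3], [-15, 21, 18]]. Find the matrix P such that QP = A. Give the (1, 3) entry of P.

5

Q is on the left of P, so left-multiply by Q⁻¹: P = Q⁻¹A.
det Q = 3, so Q⁻¹ = [[-5, 13/3, 7/3], [2, -5/3, -2/3], [5, -4, -2]].
P = Q⁻¹A = [[-5, 13/3, 7/3], [2, -5/3, -2/3], [5, -4, -2]] · [[36, -1, 10], [51, -12, 3], [-15, 21, 18]] = [[6, 2, 5], [-3, 4, 3], [6, 1, 2]].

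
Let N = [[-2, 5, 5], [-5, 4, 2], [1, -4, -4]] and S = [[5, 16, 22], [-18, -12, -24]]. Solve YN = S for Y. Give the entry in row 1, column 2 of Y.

Since N sits to the right of Y, Y = SN⁻¹.
det N = 6; the adjugate gives N⁻¹ = [[-4/3, 0, -5/3], [-3, 1/2, -7/2], [8/3, -1/2, 17/6]].
Y = SN⁻¹ = [[5, 16, 22], [-18, -12, -24]] · [[-4/3, 0, -5/3], [-3, 1/2, -7/2], [8/3, -1/2, 17/6]] = [[4, -3, -2], [-4, 6, 4]].

-3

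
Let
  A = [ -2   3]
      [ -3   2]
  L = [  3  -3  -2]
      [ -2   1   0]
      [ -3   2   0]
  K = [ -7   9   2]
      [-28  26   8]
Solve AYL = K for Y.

Y = A⁻¹KL⁻¹ (apply A⁻¹ on the left and L⁻¹ on the right).
A has determinant 5; A⁻¹ = [[2/5, -3/5], [3/5, -2/5]].
det L = 2; the adjugate gives L⁻¹ = [[0, -2, 1], [0, -3, 2], [-1/2, 3/2, -3/2]].
A⁻¹K = [[14, -12, -4], [7, -5, -2]].
Y = (A⁻¹K)L⁻¹ = [[2, 2, -4], [1, -2, 0]].

Y = [[2, 2, -4], [1, -2, 0]]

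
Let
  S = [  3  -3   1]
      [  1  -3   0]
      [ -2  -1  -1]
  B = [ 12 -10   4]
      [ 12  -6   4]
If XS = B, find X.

Right-multiplying both sides by S⁻¹ gives X = BS⁻¹.
S has determinant -1; S⁻¹ = [[-3, 4, -3], [-1, 1, -1], [7, -9, 6]].
X = BS⁻¹ = [[12, -10, 4], [12, -6, 4]] · [[-3, 4, -3], [-1, 1, -1], [7, -9, 6]] = [[2, 2, -2], [-2, 6, -6]].

X = [[2, 2, -2], [-2, 6, -6]]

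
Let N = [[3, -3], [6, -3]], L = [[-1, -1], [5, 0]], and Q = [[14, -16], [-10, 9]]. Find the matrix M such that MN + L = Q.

M = [[5, 0], [-1, -2]]

MN = Q − L = [[15, -15], [-15, 9]].
Since N sits to the right of M, M = (Q − L)N⁻¹.
det N = 9; the adjugate gives N⁻¹ = [[-1/3, 1/3], [-2/3, 1/3]].
M = (Q − L)N⁻¹ = [[5, 0], [-1, -2]].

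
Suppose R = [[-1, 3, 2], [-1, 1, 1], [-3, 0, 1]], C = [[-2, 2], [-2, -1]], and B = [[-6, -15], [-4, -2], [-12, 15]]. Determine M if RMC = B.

M = [[-3, 0], [-1, 3], [-2, -1]]

Left-multiply by R⁻¹ and right-multiply by C⁻¹: M = R⁻¹BC⁻¹.
det R = -1, so R⁻¹ = [[-1, 3, -1], [2, -5, 1], [-3, 9, -2]].
det C = 6; the adjugate gives C⁻¹ = [[-1/6, -1/3], [1/3, -1/3]].
R⁻¹B = [[6, -6], [-4, -5], [6, -3]].
M = (R⁻¹B)C⁻¹ = [[-3, 0], [-1, 3], [-2, -1]].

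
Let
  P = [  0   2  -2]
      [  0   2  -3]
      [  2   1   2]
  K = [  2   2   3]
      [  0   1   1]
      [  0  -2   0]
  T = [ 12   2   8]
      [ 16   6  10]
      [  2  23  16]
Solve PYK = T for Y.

Y = [[2, 3, -5], [1, -1, 2], [-2, 4, 2]]

Y = P⁻¹TK⁻¹ (apply P⁻¹ on the left and K⁻¹ on the right).
det P = -4, so P⁻¹ = [[-7/4, 3/2, 1/2], [3/2, -1, 0], [1, -1, 0]].
det K = 4, so K⁻¹ = [[1/2, -3/2, -1/4], [0, 0, -1/2], [0, 1, 1/2]].
P⁻¹T = [[4, 17, 9], [2, -3, 2], [-4, -4, -2]].
Y = (P⁻¹T)K⁻¹ = [[2, 3, -5], [1, -1, 2], [-2, 4, 2]].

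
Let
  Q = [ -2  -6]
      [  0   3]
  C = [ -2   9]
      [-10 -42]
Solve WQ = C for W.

Right-multiplying both sides by Q⁻¹ gives W = CQ⁻¹.
Q has determinant -6; Q⁻¹ = [[-1/2, -1], [0, 1/3]].
W = CQ⁻¹ = [[-2, 9], [-10, -42]] · [[-1/2, -1], [0, 1/3]] = [[1, 5], [5, -4]].

W = [[1, 5], [5, -4]]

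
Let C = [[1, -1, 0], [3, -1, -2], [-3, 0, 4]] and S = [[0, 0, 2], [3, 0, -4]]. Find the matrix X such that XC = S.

Since C sits to the right of X, X = SC⁻¹.
C has determinant 2; C⁻¹ = [[-2, 2, 1], [-3, 2, 1], [-3/2, 3/2, 1]].
X = SC⁻¹ = [[0, 0, 2], [3, 0, -4]] · [[-2, 2, 1], [-3, 2, 1], [-3/2, 3/2, 1]] = [[-3, 3, 2], [0, 0, -1]].

X = [[-3, 3, 2], [0, 0, -1]]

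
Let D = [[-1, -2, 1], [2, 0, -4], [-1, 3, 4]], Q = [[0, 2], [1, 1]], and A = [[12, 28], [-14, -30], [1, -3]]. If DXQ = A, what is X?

X = [[-4, -1], [-2, -4], [0, 3]]

X = D⁻¹AQ⁻¹ (apply D⁻¹ on the left and Q⁻¹ on the right).
det D = 2, so D⁻¹ = [[6, 11/2, 4], [-2, -3/2, -1], [3, 5/2, 2]].
Q has determinant -2; Q⁻¹ = [[-1/2, 1], [1/2, 0]].
D⁻¹A = [[-1, -9], [-4, -8], [3, 3]].
X = (D⁻¹A)Q⁻¹ = [[-4, -1], [-2, -4], [0, 3]].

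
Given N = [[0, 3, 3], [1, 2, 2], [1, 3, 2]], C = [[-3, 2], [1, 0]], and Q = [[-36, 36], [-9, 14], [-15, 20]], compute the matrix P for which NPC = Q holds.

Isolating P: multiply by N⁻¹ from the left and C⁻¹ from the right, so P = N⁻¹QC⁻¹.
det N = 3; the adjugate gives N⁻¹ = [[-2/3, 1, 0], [0, -1, 1], [1/3, 1, -1]].
det C = -2; the adjugate gives C⁻¹ = [[0, 1], [1/2, 3/2]].
N⁻¹Q = [[15, -10], [-6, 6], [-6, 6]].
P = (N⁻¹Q)C⁻¹ = [[-5, 0], [3, 3], [3, 3]].

P = [[-5, 0], [3, 3], [3, 3]]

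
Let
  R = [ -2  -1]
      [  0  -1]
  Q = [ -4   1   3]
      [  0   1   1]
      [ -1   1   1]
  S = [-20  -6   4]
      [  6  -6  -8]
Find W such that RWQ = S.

W = [[-3, 4, -1], [1, 3, 2]]

Left-multiply by R⁻¹ and right-multiply by Q⁻¹: W = R⁻¹SQ⁻¹.
R has determinant 2; R⁻¹ = [[-1/2, 1/2], [0, -1]].
det Q = 2, so Q⁻¹ = [[0, 1, -1], [-1/2, -1/2, 2], [1/2, 3/2, -2]].
R⁻¹S = [[13, 0, -6], [-6, 6, 8]].
W = (R⁻¹S)Q⁻¹ = [[-3, 4, -1], [1, 3, 2]].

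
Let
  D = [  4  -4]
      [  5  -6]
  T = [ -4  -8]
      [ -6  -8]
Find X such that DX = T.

Left-multiplying both sides by D⁻¹ gives X = D⁻¹T.
det D = -4, so D⁻¹ = [[3/2, -1], [5/4, -1]].
X = D⁻¹T = [[3/2, -1], [5/4, -1]] · [[-4, -8], [-6, -8]] = [[0, -4], [1, -2]].

X = [[0, -4], [1, -2]]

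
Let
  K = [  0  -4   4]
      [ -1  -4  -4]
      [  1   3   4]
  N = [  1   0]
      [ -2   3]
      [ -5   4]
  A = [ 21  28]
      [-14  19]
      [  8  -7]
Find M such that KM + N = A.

M = [[0, -4], [-1, -5], [4, 2]]

KM = A − N = [[20, 28], [-12, 16], [13, -11]].
K is on the left of M, so left-multiply by K⁻¹: M = K⁻¹(A − N).
det K = 4; the adjugate gives K⁻¹ = [[-1, 7, 8], [0, -1, -1], [1/4, -1, -1]].
M = K⁻¹(A − N) = [[0, -4], [-1, -5], [4, 2]].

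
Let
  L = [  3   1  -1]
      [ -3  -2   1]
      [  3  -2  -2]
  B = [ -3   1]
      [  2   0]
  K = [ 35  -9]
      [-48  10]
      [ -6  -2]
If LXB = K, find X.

X = L⁻¹KB⁻¹ (apply L⁻¹ on the left and B⁻¹ on the right).
det L = 3; the adjugate gives L⁻¹ = [[2, 4/3, -1/3], [-1, -1, 0], [4, 3, -1]].
det B = -2; the adjugate gives B⁻¹ = [[0, 1/2], [1, 3/2]].
L⁻¹K = [[8, -4], [13, -1], [2, -4]].
X = (L⁻¹K)B⁻¹ = [[-4, -2], [-1, 5], [-4, -5]].

X = [[-4, -2], [-1, 5], [-4, -5]]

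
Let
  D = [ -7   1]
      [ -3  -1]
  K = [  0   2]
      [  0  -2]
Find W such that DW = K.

W = [[0, 0], [0, 2]]

D is on the left of W, so left-multiply by D⁻¹: W = D⁻¹K.
det D = 10, so D⁻¹ = [[-1/10, -1/10], [3/10, -7/10]].
W = D⁻¹K = [[-1/10, -1/10], [3/10, -7/10]] · [[0, 2], [0, -2]] = [[0, 0], [0, 2]].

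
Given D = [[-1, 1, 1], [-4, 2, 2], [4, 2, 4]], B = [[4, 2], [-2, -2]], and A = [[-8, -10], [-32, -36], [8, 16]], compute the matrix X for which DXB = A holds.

X = [[0, -4], [4, 2], [-3, 0]]

Left-multiply by D⁻¹ and right-multiply by B⁻¹: X = D⁻¹AB⁻¹.
det D = 4, so D⁻¹ = [[1, -1/2, 0], [6, -2, -1/2], [-4, 3/2, 1/2]].
B has determinant -4; B⁻¹ = [[1/2, 1/2], [-1/2, -1]].
D⁻¹A = [[8, 8], [12, 4], [-12, -6]].
X = (D⁻¹A)B⁻¹ = [[0, -4], [4, 2], [-3, 0]].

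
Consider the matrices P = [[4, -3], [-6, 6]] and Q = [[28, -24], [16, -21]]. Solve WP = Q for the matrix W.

W = [[4, -2], [-5, -6]]

Since P sits to the right of W, W = QP⁻¹.
P has determinant 6; P⁻¹ = [[1, 1/2], [1, 2/3]].
W = QP⁻¹ = [[28, -24], [16, -21]] · [[1, 1/2], [1, 2/3]] = [[4, -2], [-5, -6]].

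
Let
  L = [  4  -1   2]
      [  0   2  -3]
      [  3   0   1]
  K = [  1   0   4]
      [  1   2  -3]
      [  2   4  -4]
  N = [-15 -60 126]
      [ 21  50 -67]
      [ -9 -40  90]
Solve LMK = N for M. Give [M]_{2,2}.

Left-multiply by L⁻¹ and right-multiply by K⁻¹: M = L⁻¹NK⁻¹.
det L = 5; the adjugate gives L⁻¹ = [[2/5, 1/5, -1/5], [-9/5, -2/5, 12/5], [-6/5, -3/5, 8/5]].
det K = 4, so K⁻¹ = [[1, 4, -2], [-1/2, -3, 7/4], [0, -1, 1/2]].
L⁻¹N = [[0, -6, 19], [-3, -8, 16], [-9, -22, 33]].
M = (L⁻¹N)K⁻¹ = [[3, -1, -1], [1, -4, 0], [2, -3, -4]].

-4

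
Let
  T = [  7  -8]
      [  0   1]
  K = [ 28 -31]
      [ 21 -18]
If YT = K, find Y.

Since T sits to the right of Y, Y = KT⁻¹.
T has determinant 7; T⁻¹ = [[1/7, 8/7], [0, 1]].
Y = KT⁻¹ = [[28, -31], [21, -18]] · [[1/7, 8/7], [0, 1]] = [[4, 1], [3, 6]].

Y = [[4, 1], [3, 6]]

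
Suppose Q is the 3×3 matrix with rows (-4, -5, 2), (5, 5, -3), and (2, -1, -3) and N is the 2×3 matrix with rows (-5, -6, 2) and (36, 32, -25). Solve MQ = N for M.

M = [[-2, -3, 1], [-5, 2, 3]]

Since Q sits to the right of M, M = NQ⁻¹.
Q has determinant -3; Q⁻¹ = [[6, 17/3, -5/3], [-3, -8/3, 2/3], [5, 14/3, -5/3]].
M = NQ⁻¹ = [[-5, -6, 2], [36, 32, -25]] · [[6, 17/3, -5/3], [-3, -8/3, 2/3], [5, 14/3, -5/3]] = [[-2, -3, 1], [-5, 2, 3]].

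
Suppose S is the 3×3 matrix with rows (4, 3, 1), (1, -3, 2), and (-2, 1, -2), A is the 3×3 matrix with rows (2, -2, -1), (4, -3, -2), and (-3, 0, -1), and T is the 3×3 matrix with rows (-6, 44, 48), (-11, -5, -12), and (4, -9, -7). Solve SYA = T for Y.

Left-multiply by S⁻¹ and right-multiply by A⁻¹: Y = S⁻¹TA⁻¹.
S has determinant 5; S⁻¹ = [[4/5, 7/5, 9/5], [-2/5, -6/5, -7/5], [-1, -2, -3]].
A has determinant -5; A⁻¹ = [[-3/5, 2/5, -1/5], [-2, 1, 0], [9/5, -6/5, -2/5]].
S⁻¹T = [[-13, 12, 9], [10, 1, 5], [16, -7, -3]].
Y = (S⁻¹T)A⁻¹ = [[0, -4, -1], [1, -1, -4], [-1, 3, -2]].

Y = [[0, -4, -1], [1, -1, -4], [-1, 3, -2]]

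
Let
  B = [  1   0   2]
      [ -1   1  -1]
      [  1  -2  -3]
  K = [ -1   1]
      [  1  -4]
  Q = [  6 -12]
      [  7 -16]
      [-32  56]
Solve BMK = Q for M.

M = [[4, 2], [-4, 5], [-4, 0]]

Left-multiply by B⁻¹ and right-multiply by K⁻¹: M = B⁻¹QK⁻¹.
B has determinant -3; B⁻¹ = [[5/3, 4/3, 2/3], [4/3, 5/3, 1/3], [-1/3, -2/3, -1/3]].
det K = 3, so K⁻¹ = [[-4/3, -1/3], [-1/3, -1/3]].
B⁻¹Q = [[-2, -4], [9, -24], [4, -4]].
M = (B⁻¹Q)K⁻¹ = [[4, 2], [-4, 5], [-4, 0]].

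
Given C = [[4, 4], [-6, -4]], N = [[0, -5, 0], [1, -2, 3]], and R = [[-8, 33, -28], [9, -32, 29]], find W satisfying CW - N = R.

W = [[-1, 3, -2], [-1, 4, -5]]

CW = R + N = [[-8, 28, -28], [10, -34, 32]].
Left-multiplying both sides by C⁻¹ gives W = C⁻¹(R + N).
det C = 8, so C⁻¹ = [[-1/2, -1/2], [3/4, 1/2]].
W = C⁻¹(R + N) = [[-1, 3, -2], [-1, 4, -5]].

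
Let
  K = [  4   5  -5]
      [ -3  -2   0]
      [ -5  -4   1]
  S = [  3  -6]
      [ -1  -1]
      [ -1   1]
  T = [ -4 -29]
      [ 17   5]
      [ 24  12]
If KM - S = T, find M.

M = [[-4, 0], [-2, -2], [-5, 5]]

KM = T + S = [[-1, -35], [16, 4], [23, 13]].
K is on the left of M, so left-multiply by K⁻¹: M = K⁻¹(T + S).
det K = -3, so K⁻¹ = [[2/3, -5, 10/3], [-1, 7, -5], [-2/3, 3, -7/3]].
M = K⁻¹(T + S) = [[-4, 0], [-2, -2], [-5, 5]].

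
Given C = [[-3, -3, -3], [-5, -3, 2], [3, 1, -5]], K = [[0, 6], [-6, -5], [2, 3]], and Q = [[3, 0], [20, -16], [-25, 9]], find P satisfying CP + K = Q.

P = [[-4, 5], [0, -4], [3, 1]]

CP = Q − K = [[3, -6], [26, -11], [-27, 6]].
Since C multiplies P on the left, P = C⁻¹(Q − K).
C has determinant 6; C⁻¹ = [[13/6, -3, -5/2], [-19/6, 4, 7/2], [2/3, -1, -1]].
P = C⁻¹(Q − K) = [[-4, 5], [0, -4], [3, 1]].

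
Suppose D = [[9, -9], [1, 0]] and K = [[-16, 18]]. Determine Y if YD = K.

Y = [[-2, 2]]

Since D sits to the right of Y, Y = KD⁻¹.
det D = 9; the adjugate gives D⁻¹ = [[0, 1], [-1/9, 1]].
Y = KD⁻¹ = [[-16, 18]] · [[0, 1], [-1/9, 1]] = [[-2, 2]].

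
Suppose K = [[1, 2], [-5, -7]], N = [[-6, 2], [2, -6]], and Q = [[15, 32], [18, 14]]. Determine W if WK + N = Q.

W = [[1, -4], [-4, -4]]

WK = Q − N = [[21, 30], [16, 20]].
Since K sits to the right of W, W = (Q − N)K⁻¹.
det K = 3, so K⁻¹ = [[-7/3, -2/3], [5/3, 1/3]].
W = (Q − N)K⁻¹ = [[1, -4], [-4, -4]].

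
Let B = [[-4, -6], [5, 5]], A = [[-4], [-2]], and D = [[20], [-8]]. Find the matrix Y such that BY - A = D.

BY = D + A = [[16], [-10]].
B is on the left of Y, so left-multiply by B⁻¹: Y = B⁻¹(D + A).
det B = 10, so B⁻¹ = [[1/2, 3/5], [-1/2, -2/5]].
Y = B⁻¹(D + A) = [[2], [-4]].

Y = [[2], [-4]]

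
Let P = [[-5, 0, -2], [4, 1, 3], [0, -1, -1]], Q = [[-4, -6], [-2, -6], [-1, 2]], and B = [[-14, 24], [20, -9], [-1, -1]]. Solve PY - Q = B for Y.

Y = [[2, -4], [-2, -2], [4, 1]]

PY = B + Q = [[-18, 18], [18, -15], [-2, 1]].
Left-multiplying both sides by P⁻¹ gives Y = P⁻¹(B + Q).
det P = -2; the adjugate gives P⁻¹ = [[-1, -1, -1], [-2, -5/2, -7/2], [2, 5/2, 5/2]].
Y = P⁻¹(B + Q) = [[2, -4], [-2, -2], [4, 1]].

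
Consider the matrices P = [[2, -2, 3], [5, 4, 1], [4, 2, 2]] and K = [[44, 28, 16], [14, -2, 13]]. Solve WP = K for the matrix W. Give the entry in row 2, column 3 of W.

2

P is on the right of W, so right-multiply by P⁻¹: W = KP⁻¹.
det P = 6, so P⁻¹ = [[1, 5/3, -7/3], [-1, -4/3, 13/6], [-1, -2, 3]].
W = KP⁻¹ = [[44, 28, 16], [14, -2, 13]] · [[1, 5/3, -7/3], [-1, -4/3, 13/6], [-1, -2, 3]] = [[0, 4, 6], [3, 0, 2]].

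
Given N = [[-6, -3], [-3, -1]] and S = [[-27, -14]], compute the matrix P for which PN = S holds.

Right-multiplying both sides by N⁻¹ gives P = SN⁻¹.
det N = -3; the adjugate gives N⁻¹ = [[1/3, -1], [-1, 2]].
P = SN⁻¹ = [[-27, -14]] · [[1/3, -1], [-1, 2]] = [[5, -1]].

P = [[5, -1]]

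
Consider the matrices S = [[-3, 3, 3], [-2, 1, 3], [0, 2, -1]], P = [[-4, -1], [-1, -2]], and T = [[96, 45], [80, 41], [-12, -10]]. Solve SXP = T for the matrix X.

Isolating X: multiply by S⁻¹ from the left and P⁻¹ from the right, so X = S⁻¹TP⁻¹.
det S = 3; the adjugate gives S⁻¹ = [[-7/3, 3, 2], [-2/3, 1, 1], [-4/3, 2, 1]].
det P = 7, so P⁻¹ = [[-2/7, 1/7], [1/7, -4/7]].
S⁻¹T = [[-8, -2], [4, 1], [20, 12]].
X = (S⁻¹T)P⁻¹ = [[2, 0], [-1, 0], [-4, -4]].

X = [[2, 0], [-1, 0], [-4, -4]]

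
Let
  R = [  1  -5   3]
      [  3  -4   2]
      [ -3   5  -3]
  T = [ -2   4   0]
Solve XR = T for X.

R is on the right of X, so right-multiply by R⁻¹: X = TR⁻¹.
det R = -4; the adjugate gives R⁻¹ = [[-1/2, 0, -1/2], [-3/4, -3/2, -7/4], [-3/4, -5/2, -11/4]].
X = TR⁻¹ = [[-2, 4, 0]] · [[-1/2, 0, -1/2], [-3/4, -3/2, -7/4], [-3/4, -5/2, -11/4]] = [[-2, -6, -6]].

X = [[-2, -6, -6]]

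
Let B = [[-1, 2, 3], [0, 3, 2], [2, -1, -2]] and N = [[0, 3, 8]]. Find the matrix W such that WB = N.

B is on the right of W, so right-multiply by B⁻¹: W = NB⁻¹.
B has determinant -6; B⁻¹ = [[2/3, -1/6, 5/6], [-2/3, 2/3, -1/3], [1, -1/2, 1/2]].
W = NB⁻¹ = [[0, 3, 8]] · [[2/3, -1/6, 5/6], [-2/3, 2/3, -1/3], [1, -1/2, 1/2]] = [[6, -2, 3]].

W = [[6, -2, 3]]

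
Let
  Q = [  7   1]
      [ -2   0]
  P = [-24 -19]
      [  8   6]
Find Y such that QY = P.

Q is on the left of Y, so left-multiply by Q⁻¹: Y = Q⁻¹P.
det Q = 2; the adjugate gives Q⁻¹ = [[0, -1/2], [1, 7/2]].
Y = Q⁻¹P = [[0, -1/2], [1, 7/2]] · [[-24, -19], [8, 6]] = [[-4, -3], [4, 2]].

Y = [[-4, -3], [4, 2]]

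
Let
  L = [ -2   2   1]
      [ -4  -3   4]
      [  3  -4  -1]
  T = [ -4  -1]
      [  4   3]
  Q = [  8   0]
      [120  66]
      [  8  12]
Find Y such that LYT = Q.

Isolating Y: multiply by L⁻¹ from the left and T⁻¹ from the right, so Y = L⁻¹QT⁻¹.
L has determinant 3; L⁻¹ = [[19/3, -2/3, 11/3], [8/3, -1/3, 4/3], [25/3, -2/3, 14/3]].
det T = -8, so T⁻¹ = [[-3/8, -1/8], [1/2, 1/2]].
L⁻¹Q = [[0, 0], [-8, -6], [24, 12]].
Y = (L⁻¹Q)T⁻¹ = [[0, 0], [0, -2], [-3, 3]].

Y = [[0, 0], [0, -2], [-3, 3]]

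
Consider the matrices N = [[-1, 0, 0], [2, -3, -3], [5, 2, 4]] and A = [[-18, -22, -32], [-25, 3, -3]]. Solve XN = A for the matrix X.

X = [[1, 4, -5], [4, -3, -3]]

N is on the right of X, so right-multiply by N⁻¹: X = AN⁻¹.
N has determinant 6; N⁻¹ = [[-1, 0, 0], [-23/6, -2/3, -1/2], [19/6, 1/3, 1/2]].
X = AN⁻¹ = [[-18, -22, -32], [-25, 3, -3]] · [[-1, 0, 0], [-23/6, -2/3, -1/2], [19/6, 1/3, 1/2]] = [[1, 4, -5], [4, -3, -3]].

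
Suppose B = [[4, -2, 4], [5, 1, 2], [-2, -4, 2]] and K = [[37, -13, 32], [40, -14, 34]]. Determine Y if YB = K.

Right-multiplying both sides by B⁻¹ gives Y = KB⁻¹.
B has determinant -4; B⁻¹ = [[-5/2, 3, 2], [7/2, -4, -3], [9/2, -5, -7/2]].
Y = KB⁻¹ = [[37, -13, 32], [40, -14, 34]] · [[-5/2, 3, 2], [7/2, -4, -3], [9/2, -5, -7/2]] = [[6, 3, 1], [4, 6, 3]].

Y = [[6, 3, 1], [4, 6, 3]]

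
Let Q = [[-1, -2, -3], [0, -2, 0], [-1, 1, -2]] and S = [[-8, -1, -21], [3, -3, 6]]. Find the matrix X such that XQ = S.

Since Q sits to the right of X, X = SQ⁻¹.
det Q = 2, so Q⁻¹ = [[2, -7/2, -3], [0, -1/2, 0], [-1, 3/2, 1]].
X = SQ⁻¹ = [[-8, -1, -21], [3, -3, 6]] · [[2, -7/2, -3], [0, -1/2, 0], [-1, 3/2, 1]] = [[5, -3, 3], [0, 0, -3]].

X = [[5, -3, 3], [0, 0, -3]]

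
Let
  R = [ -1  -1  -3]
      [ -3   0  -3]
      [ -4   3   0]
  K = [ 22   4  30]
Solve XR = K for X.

Since R sits to the right of X, X = KR⁻¹.
det R = 6; the adjugate gives R⁻¹ = [[3/2, -3/2, 1/2], [2, -2, 1], [-3/2, 7/6, -1/2]].
X = KR⁻¹ = [[22, 4, 30]] · [[3/2, -3/2, 1/2], [2, -2, 1], [-3/2, 7/6, -1/2]] = [[-4, -6, 0]].

X = [[-4, -6, 0]]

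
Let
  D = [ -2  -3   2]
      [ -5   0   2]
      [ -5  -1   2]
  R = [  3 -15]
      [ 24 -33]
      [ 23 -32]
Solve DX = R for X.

X = [[-6, 5], [1, -1], [-3, -4]]

Since D multiplies X on the left, X = D⁻¹R.
D has determinant 6; D⁻¹ = [[1/3, 2/3, -1], [0, 1, -1], [5/6, 13/6, -5/2]].
X = D⁻¹R = [[1/3, 2/3, -1], [0, 1, -1], [5/6, 13/6, -5/2]] · [[3, -15], [24, -33], [23, -32]] = [[-6, 5], [1, -1], [-3, -4]].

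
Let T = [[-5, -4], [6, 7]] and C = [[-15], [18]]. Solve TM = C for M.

M = [[3], [0]]

T is on the left of M, so left-multiply by T⁻¹: M = T⁻¹C.
det T = -11, so T⁻¹ = [[-7/11, -4/11], [6/11, 5/11]].
M = T⁻¹C = [[-7/11, -4/11], [6/11, 5/11]] · [[-15], [18]] = [[3], [0]].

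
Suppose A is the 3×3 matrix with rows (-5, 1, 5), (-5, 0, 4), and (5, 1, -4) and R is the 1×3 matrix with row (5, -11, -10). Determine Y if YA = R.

Y = [[-6, 0, -5]]

A is on the right of Y, so right-multiply by A⁻¹: Y = RA⁻¹.
det A = -5; the adjugate gives A⁻¹ = [[4/5, -9/5, -4/5], [0, 1, 1], [1, -2, -1]].
Y = RA⁻¹ = [[5, -11, -10]] · [[4/5, -9/5, -4/5], [0, 1, 1], [1, -2, -1]] = [[-6, 0, -5]].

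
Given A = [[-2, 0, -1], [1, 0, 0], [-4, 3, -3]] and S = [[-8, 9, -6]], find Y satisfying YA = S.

Y = [[-3, -2, 3]]

A is on the right of Y, so right-multiply by A⁻¹: Y = SA⁻¹.
det A = -3; the adjugate gives A⁻¹ = [[0, 1, 0], [-1, -2/3, 1/3], [-1, -2, 0]].
Y = SA⁻¹ = [[-8, 9, -6]] · [[0, 1, 0], [-1, -2/3, 1/3], [-1, -2, 0]] = [[-3, -2, 3]].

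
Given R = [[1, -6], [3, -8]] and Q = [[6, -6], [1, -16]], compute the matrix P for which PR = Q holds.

Right-multiplying both sides by R⁻¹ gives P = QR⁻¹.
det R = 10; the adjugate gives R⁻¹ = [[-4/5, 3/5], [-3/10, 1/10]].
P = QR⁻¹ = [[6, -6], [1, -16]] · [[-4/5, 3/5], [-3/10, 1/10]] = [[-3, 3], [4, -1]].

P = [[-3, 3], [4, -1]]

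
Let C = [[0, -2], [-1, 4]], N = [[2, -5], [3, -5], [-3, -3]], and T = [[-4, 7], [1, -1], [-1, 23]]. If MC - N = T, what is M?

M = [[3, 2], [-5, -4], [-2, 4]]

MC = T + N = [[-2, 2], [4, -6], [-4, 20]].
C is on the right of M, so right-multiply by C⁻¹: M = (T + N)C⁻¹.
det C = -2, so C⁻¹ = [[-2, -1], [-1/2, 0]].
M = (T + N)C⁻¹ = [[3, 2], [-5, -4], [-2, 4]].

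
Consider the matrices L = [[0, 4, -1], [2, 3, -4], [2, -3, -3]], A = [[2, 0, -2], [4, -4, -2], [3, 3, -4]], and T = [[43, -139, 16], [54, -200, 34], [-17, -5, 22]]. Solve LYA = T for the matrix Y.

Left-multiply by L⁻¹ and right-multiply by A⁻¹: Y = L⁻¹TA⁻¹.
det L = 4; the adjugate gives L⁻¹ = [[-21/4, 15/4, -13/4], [-1/2, 1/2, -1/2], [-3, 2, -2]].
det A = -4, so A⁻¹ = [[-11/2, 3/2, 2], [-5/2, 1/2, 1], [-6, 3/2, 2]].
L⁻¹T = [[32, -4, -28], [14, -28, -2], [13, 27, -24]].
Y = (L⁻¹T)A⁻¹ = [[2, 4, 4], [5, 4, -4], [5, -3, 5]].

Y = [[2, 4, 4], [5, 4, -4], [5, -3, 5]]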